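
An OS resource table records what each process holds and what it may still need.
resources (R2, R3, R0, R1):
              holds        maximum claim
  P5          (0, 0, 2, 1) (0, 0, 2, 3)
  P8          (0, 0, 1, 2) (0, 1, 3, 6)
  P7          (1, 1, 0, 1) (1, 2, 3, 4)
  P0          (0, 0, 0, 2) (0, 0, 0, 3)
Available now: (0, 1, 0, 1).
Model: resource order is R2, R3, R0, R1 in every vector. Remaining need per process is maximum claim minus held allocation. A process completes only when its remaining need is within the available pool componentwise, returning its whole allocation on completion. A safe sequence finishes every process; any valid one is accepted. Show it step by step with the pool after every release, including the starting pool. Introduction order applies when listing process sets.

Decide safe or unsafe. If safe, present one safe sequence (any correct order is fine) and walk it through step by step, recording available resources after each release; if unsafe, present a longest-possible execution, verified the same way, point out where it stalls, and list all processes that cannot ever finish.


SAFE. One safe sequence: P0, P5, P8, P7.
Key observation: P0 is the earliest step where a requested resource binds exactly: need (0, 0, 0, 1), pool (0, 1, 0, 1) at its turn.
Step-by-step check:
  pool = (0, 1, 0, 1)
  run P0 (needs (0, 0, 0, 1), free (0, 1, 0, 1)); after release of (0, 0, 0, 2) the pool is (0, 1, 0, 3)
  run P5 (needs (0, 0, 0, 2), free (0, 1, 0, 3)); after release of (0, 0, 2, 1) the pool is (0, 1, 2, 4)
  run P8 (needs (0, 1, 2, 4), free (0, 1, 2, 4)); after release of (0, 0, 1, 2) the pool is (0, 1, 3, 6)
  run P7 (needs (0, 1, 3, 3), free (0, 1, 3, 6)); after release of (1, 1, 0, 1) the pool is (1, 2, 3, 7)


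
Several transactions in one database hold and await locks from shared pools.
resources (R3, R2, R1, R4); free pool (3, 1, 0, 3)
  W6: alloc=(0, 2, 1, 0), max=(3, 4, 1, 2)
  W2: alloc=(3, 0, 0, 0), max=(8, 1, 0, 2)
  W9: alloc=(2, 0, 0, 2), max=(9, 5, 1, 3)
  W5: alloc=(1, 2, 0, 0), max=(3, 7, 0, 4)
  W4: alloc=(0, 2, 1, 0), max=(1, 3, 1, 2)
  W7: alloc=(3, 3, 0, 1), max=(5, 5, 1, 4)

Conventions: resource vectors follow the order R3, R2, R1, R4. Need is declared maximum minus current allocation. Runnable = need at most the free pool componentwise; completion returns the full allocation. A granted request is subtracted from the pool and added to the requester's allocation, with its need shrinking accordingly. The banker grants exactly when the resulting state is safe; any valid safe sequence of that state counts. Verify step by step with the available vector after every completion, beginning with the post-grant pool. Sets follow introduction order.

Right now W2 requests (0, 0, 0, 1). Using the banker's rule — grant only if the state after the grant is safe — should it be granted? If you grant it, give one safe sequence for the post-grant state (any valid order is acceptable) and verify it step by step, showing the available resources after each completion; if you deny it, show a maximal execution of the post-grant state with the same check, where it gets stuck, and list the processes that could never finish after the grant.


DENY. Granting would leave the state unsafe.
Key observation: after W4, W6 the pool peaks at (3, 5, 2, 2), and each blocked process is short somewhere: W2 on R3; W9 on R3; W5 on R4; W7 on R4.
Pretend the grant happened; the run W4, W6 goes as far as possible. Step-by-step check:
  pool = (3, 1, 0, 2)
  run W4 (needs (1, 1, 0, 2), free (3, 1, 0, 2)); after release of (0, 2, 1, 0) the pool is (3, 3, 1, 2)
  run W6 (needs (3, 2, 0, 2), free (3, 3, 1, 2)); after release of (0, 2, 1, 0) the pool is (3, 5, 2, 2)
  W2 cannot run: need (5, 1, 0, 1) vs free (3, 5, 2, 2) (insufficient R3)
  W9 cannot run: need (7, 5, 1, 1) vs free (3, 5, 2, 2) (insufficient R3)
  W5 cannot run: need (2, 5, 0, 4) vs free (3, 5, 2, 2) (insufficient R4)
  W7 cannot run: need (2, 2, 1, 3) vs free (3, 5, 2, 2) (insufficient R4)
Processes that could never finish after the grant: W2, W9, W5 and W7.


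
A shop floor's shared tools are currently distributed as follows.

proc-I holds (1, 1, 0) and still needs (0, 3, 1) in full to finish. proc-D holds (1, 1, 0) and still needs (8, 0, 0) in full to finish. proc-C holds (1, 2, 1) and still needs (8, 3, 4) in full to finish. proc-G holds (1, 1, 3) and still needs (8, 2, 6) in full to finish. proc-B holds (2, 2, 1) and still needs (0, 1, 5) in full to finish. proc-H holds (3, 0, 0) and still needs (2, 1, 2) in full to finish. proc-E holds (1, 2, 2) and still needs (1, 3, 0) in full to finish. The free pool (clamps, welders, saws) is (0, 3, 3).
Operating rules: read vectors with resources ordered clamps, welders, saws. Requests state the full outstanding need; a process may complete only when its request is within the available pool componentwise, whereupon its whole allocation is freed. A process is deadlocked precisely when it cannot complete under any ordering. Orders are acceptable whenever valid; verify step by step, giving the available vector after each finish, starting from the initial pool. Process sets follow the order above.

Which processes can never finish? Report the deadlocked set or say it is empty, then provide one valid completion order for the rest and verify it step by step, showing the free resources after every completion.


The deadlocked set is proc-D, proc-C and proc-G.
Key observation: the wall is clamps: completing proc-I, proc-E, proc-H, proc-B brings the pool only to (7, 8, 6), and all the rest need more.
The rest can finish in the order proc-I, proc-E, proc-H, proc-B. Walking it through:
  pool = (0, 3, 3)
  proc-I: need (0, 3, 1) fits (0, 3, 3); releases (1, 1, 0), pool now (1, 4, 3)
  proc-E: need (1, 3, 0) fits (1, 4, 3); releases (1, 2, 2), pool now (2, 6, 5)
  proc-H: need (2, 1, 2) fits (2, 6, 5); releases (3, 0, 0), pool now (5, 6, 5)
  proc-B: need (0, 1, 5) fits (5, 6, 5); releases (2, 2, 1), pool now (7, 8, 6)
None of the blocked processes ever fits:
  proc-D cannot run: need (8, 0, 0) vs free (7, 8, 6) (insufficient clamps)
  proc-C cannot run: need (8, 3, 4) vs free (7, 8, 6) (insufficient clamps)
  proc-G cannot run: need (8, 2, 6) vs free (7, 8, 6) (insufficient clamps)


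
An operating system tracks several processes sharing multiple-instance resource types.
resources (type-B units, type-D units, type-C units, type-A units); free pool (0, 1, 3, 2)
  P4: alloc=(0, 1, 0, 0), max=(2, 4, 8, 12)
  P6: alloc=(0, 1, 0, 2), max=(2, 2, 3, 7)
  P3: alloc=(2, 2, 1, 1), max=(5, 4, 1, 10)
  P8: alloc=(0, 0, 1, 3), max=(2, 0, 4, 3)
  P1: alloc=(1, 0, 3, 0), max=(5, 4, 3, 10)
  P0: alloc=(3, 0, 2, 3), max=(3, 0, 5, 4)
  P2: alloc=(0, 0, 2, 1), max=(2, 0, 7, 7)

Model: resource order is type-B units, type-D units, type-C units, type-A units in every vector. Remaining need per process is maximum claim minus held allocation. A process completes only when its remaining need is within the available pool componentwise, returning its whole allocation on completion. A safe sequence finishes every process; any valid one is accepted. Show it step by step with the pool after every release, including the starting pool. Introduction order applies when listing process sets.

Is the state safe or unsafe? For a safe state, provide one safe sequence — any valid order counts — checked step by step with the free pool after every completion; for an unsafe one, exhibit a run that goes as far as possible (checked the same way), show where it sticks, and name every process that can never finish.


The state is SAFE; one workable sequence: P0, P6, P8, P3, P2, P1, P4.
Key observation: P0 is the earliest step where a requested resource binds exactly: need (0, 0, 3, 1), pool (0, 1, 3, 2) at its turn.
Step-by-step check:
  pool = (0, 1, 3, 2)
  run P0 (needs (0, 0, 3, 1), free (0, 1, 3, 2)); after release of (3, 0, 2, 3) the pool is (3, 1, 5, 5)
  run P6 (needs (2, 1, 3, 5), free (3, 1, 5, 5)); after release of (0, 1, 0, 2) the pool is (3, 2, 5, 7)
  run P8 (needs (2, 0, 3, 0), free (3, 2, 5, 7)); after release of (0, 0, 1, 3) the pool is (3, 2, 6, 10)
  run P3 (needs (3, 2, 0, 9), free (3, 2, 6, 10)); after release of (2, 2, 1, 1) the pool is (5, 4, 7, 11)
  run P2 (needs (2, 0, 5, 6), free (5, 4, 7, 11)); after release of (0, 0, 2, 1) the pool is (5, 4, 9, 12)
  run P1 (needs (4, 4, 0, 10), free (5, 4, 9, 12)); after release of (1, 0, 3, 0) the pool is (6, 4, 12, 12)
  run P4 (needs (2, 3, 8, 12), free (6, 4, 12, 12)); after release of (0, 1, 0, 0) the pool is (6, 5, 12, 12)


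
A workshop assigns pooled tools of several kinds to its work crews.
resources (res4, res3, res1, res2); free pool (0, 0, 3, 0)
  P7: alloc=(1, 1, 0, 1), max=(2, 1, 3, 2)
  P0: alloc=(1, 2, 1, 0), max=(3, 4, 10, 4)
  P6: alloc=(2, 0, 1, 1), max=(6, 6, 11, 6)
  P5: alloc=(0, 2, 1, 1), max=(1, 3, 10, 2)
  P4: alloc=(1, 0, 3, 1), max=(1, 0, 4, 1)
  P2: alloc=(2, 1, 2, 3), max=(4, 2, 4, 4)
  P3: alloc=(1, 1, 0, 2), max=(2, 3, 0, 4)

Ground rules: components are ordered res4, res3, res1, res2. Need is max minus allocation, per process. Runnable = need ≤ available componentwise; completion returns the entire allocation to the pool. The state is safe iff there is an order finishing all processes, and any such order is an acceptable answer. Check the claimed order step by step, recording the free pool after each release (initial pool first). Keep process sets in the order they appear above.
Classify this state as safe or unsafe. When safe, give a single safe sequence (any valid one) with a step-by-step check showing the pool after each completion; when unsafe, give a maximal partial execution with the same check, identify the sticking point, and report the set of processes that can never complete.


UNSAFE.
Key observation: even finishing P4, P7, P2, P3 leaves just (5, 3, 8, 7) free — too little res1 for any of the remaining processes.
Going as far as possible: P4, P7, P2, P3; after that, nothing fits. Check, step by step:
  pool = (0, 0, 3, 0)
  P4 needs (0, 0, 1, 0) <= (0, 0, 3, 0) -> finishes; pool += (1, 0, 3, 1) = (1, 0, 6, 1)
  P7 needs (1, 0, 3, 1) <= (1, 0, 6, 1) -> finishes; pool += (1, 1, 0, 1) = (2, 1, 6, 2)
  P2 needs (2, 1, 2, 1) <= (2, 1, 6, 2) -> finishes; pool += (2, 1, 2, 3) = (4, 2, 8, 5)
  P3 needs (1, 2, 0, 2) <= (4, 2, 8, 5) -> finishes; pool += (1, 1, 0, 2) = (5, 3, 8, 7)
  P0 cannot run: need (2, 2, 9, 4) vs free (5, 3, 8, 7) (insufficient res1)
  P6 cannot run: need (4, 6, 10, 5) vs free (5, 3, 8, 7) (insufficient res3 and res1)
  P5 cannot run: need (1, 1, 9, 1) vs free (5, 3, 8, 7) (insufficient res1)
Permanently blocked: P0, P6 and P5.


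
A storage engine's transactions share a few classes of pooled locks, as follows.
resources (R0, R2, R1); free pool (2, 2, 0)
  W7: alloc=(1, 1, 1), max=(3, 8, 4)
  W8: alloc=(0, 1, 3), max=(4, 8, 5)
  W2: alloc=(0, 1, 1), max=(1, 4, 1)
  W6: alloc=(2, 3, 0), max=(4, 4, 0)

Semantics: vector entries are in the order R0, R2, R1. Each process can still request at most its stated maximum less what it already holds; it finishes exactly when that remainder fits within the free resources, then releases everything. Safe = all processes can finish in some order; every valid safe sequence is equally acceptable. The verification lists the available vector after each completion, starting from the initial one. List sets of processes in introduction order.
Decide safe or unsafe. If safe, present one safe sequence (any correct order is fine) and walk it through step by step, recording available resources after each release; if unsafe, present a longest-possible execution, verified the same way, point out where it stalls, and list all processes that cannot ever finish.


UNSAFE.
Key observation: no order helps: past W6, W2, the free pool tops out at (4, 6, 1), below what each blocked process needs in R2.
The run W6, W2 cannot be extended any further. Walking it through:
  pool = (2, 2, 0)
  W6: need (2, 1, 0) fits (2, 2, 0); releases (2, 3, 0), pool now (4, 5, 0)
  W2: need (1, 3, 0) fits (4, 5, 0); releases (0, 1, 1), pool now (4, 6, 1)
  W7 still needs (2, 7, 3) but only (4, 6, 1) is free — short on R2 and R1
  W8 still needs (4, 7, 2) but only (4, 6, 1) is free — short on R2 and R1
Processes that can never finish: W7 and W8.


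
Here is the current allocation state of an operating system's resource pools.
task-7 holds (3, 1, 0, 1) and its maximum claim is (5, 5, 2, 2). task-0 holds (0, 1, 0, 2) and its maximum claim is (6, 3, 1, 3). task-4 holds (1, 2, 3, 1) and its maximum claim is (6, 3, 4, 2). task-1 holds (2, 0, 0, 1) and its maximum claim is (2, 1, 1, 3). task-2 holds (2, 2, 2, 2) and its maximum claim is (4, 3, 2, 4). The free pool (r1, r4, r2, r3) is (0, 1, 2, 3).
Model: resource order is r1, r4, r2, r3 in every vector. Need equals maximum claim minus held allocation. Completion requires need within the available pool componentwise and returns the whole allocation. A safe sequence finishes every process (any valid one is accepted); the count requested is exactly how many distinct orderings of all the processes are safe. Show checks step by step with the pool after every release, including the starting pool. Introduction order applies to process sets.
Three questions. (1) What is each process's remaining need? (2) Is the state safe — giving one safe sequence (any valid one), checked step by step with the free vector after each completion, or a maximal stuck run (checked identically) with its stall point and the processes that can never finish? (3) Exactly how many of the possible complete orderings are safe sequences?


(1) Outstanding need per process (order r1, r4, r2, r3):
  task-7: (2, 4, 2, 1)
  task-0: (6, 2, 1, 1)
  task-4: (5, 1, 1, 1)
  task-1: (0, 1, 1, 2)
  task-2: (2, 1, 0, 2)
(2) The state is UNSAFE.
Key observation: after task-1, task-2 the pool peaks at (4, 3, 4, 6), and each blocked process is short somewhere: task-7 on r4; task-0 on r1; task-4 on r1.
The run task-1, task-2 cannot be extended any further. Verifying each step:
  pool = (0, 1, 2, 3)
  task-1: need (0, 1, 1, 2) fits (0, 1, 2, 3); releases (2, 0, 0, 1), pool now (2, 1, 2, 4)
  task-2: need (2, 1, 0, 2) fits (2, 1, 2, 4); releases (2, 2, 2, 2), pool now (4, 3, 4, 6)
  task-7 cannot run: need (2, 4, 2, 1) vs free (4, 3, 4, 6) (insufficient r4)
  task-0 cannot run: need (6, 2, 1, 1) vs free (4, 3, 4, 6) (insufficient r1)
  task-4 cannot run: need (5, 1, 1, 1) vs free (4, 3, 4, 6) (insufficient r1)
Processes that can never finish: task-7, task-0 and task-4.
(3) Exactly 0 of the possible complete orderings are safe sequences.


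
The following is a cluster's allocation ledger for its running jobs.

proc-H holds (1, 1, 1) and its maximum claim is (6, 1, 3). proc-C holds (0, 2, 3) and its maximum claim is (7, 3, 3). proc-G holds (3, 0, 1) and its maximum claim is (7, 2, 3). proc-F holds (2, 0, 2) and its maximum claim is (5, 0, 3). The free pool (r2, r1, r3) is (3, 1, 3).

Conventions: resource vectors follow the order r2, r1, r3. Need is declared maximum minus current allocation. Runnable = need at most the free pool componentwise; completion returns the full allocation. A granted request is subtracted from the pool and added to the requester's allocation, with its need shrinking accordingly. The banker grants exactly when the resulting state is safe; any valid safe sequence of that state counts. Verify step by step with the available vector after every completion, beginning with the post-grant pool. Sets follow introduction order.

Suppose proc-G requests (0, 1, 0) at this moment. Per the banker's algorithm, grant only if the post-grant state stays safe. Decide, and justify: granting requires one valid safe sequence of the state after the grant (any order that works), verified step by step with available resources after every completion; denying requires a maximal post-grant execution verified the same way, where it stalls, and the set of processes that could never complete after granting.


GRANT. The post-grant state is safe; one safe sequence: proc-F, proc-H, proc-G, proc-C.
Key observation: with (3, 0, 3) left after the transfer, proc-F can run at once — the state stays safe.
Step-by-step check of the post-grant state:
  pool = (3, 0, 3)
  proc-F: need (3, 0, 1) fits (3, 0, 3); releases (2, 0, 2), pool now (5, 0, 5)
  proc-H: need (5, 0, 2) fits (5, 0, 5); releases (1, 1, 1), pool now (6, 1, 6)
  proc-G: need (4, 1, 2) fits (6, 1, 6); releases (3, 1, 1), pool now (9, 2, 7)
  proc-C: need (7, 1, 0) fits (9, 2, 7); releases (0, 2, 3), pool now (9, 4, 10)


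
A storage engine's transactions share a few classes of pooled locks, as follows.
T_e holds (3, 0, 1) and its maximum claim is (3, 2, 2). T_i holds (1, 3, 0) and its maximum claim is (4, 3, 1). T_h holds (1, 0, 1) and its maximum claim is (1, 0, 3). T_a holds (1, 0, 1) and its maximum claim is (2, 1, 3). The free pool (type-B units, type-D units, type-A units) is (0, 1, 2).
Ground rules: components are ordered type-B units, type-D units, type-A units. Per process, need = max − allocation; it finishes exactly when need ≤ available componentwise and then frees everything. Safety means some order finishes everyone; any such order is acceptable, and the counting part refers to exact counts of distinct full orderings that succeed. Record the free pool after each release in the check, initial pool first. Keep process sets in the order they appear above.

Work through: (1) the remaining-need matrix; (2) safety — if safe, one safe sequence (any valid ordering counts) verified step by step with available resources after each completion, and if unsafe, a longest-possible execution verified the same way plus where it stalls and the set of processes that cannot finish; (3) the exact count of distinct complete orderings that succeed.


(1) Outstanding need per process (order type-B units, type-D units, type-A units):
  T_e: (0, 2, 1)
  T_i: (3, 0, 1)
  T_h: (0, 0, 2)
  T_a: (1, 1, 2)
(2) UNSAFE.
Key observation: after T_h, T_a the pool peaks at (2, 1, 4), and each blocked process is short somewhere: T_e on type-D units; T_i on type-B units.
Going as far as possible: T_h, T_a; after that, nothing fits. Check, step by step:
  pool = (0, 1, 2)
  T_h: need (0, 0, 2) fits (0, 1, 2); releases (1, 0, 1), pool now (1, 1, 3)
  T_a: need (1, 1, 2) fits (1, 1, 3); releases (1, 0, 1), pool now (2, 1, 4)
  T_e cannot run: need (0, 2, 1) vs free (2, 1, 4) (insufficient type-D units)
  T_i cannot run: need (3, 0, 1) vs free (2, 1, 4) (insufficient type-B units)
Processes that can never finish: T_e and T_i.
(3) Precisely 0 of the possible complete orderings are safe sequences.


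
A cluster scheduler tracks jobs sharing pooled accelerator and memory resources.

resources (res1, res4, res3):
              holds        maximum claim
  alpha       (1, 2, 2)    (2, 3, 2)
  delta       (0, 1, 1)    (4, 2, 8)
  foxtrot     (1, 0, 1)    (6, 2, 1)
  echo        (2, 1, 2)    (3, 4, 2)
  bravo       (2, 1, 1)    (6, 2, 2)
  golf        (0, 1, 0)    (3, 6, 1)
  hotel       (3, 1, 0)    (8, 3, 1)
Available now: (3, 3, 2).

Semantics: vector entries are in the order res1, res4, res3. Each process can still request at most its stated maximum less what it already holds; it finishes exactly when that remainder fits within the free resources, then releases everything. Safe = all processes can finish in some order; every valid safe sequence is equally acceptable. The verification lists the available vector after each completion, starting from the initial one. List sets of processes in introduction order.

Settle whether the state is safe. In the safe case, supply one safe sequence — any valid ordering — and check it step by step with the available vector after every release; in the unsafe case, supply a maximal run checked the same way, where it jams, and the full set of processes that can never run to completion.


SAFE — a valid safe sequence is echo, foxtrot, bravo, golf, alpha, hotel, delta.
Key observation: echo marks the first exact bind of the order: its need (1, 3, 0) fits the free (3, 3, 2) with zero slack on a requested resource.
Step-by-step check:
  pool = (3, 3, 2)
  echo needs (1, 3, 0) <= (3, 3, 2) -> finishes; pool += (2, 1, 2) = (5, 4, 4)
  foxtrot needs (5, 2, 0) <= (5, 4, 4) -> finishes; pool += (1, 0, 1) = (6, 4, 5)
  bravo needs (4, 1, 1) <= (6, 4, 5) -> finishes; pool += (2, 1, 1) = (8, 5, 6)
  golf needs (3, 5, 1) <= (8, 5, 6) -> finishes; pool += (0, 1, 0) = (8, 6, 6)
  alpha needs (1, 1, 0) <= (8, 6, 6) -> finishes; pool += (1, 2, 2) = (9, 8, 8)
  hotel needs (5, 2, 1) <= (9, 8, 8) -> finishes; pool += (3, 1, 0) = (12, 9, 8)
  delta needs (4, 1, 7) <= (12, 9, 8) -> finishes; pool += (0, 1, 1) = (12, 10, 9)


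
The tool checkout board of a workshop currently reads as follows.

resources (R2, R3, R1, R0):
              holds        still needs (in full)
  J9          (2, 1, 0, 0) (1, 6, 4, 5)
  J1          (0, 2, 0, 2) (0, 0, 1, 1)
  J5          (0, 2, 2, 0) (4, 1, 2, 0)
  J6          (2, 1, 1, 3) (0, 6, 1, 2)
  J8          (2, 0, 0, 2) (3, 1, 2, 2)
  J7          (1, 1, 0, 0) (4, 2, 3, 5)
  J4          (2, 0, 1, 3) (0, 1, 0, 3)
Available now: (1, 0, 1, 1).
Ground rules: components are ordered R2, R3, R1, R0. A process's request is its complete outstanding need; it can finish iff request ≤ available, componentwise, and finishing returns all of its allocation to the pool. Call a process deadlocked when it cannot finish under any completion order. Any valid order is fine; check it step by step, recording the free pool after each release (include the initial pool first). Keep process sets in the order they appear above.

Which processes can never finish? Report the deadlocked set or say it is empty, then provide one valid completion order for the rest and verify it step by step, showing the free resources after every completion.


Deadlocked: J9 and J6.
Key observation: J1, J4, J8, J5, J7 can finish, but then (6, 5, 4, 8) is all there is, and the blocked group's R3 demands exceed it.
A valid finishing order for the others: J1, J4, J8, J5, J7. Walking it through:
  pool = (1, 0, 1, 1)
  J1: need (0, 0, 1, 1) fits (1, 0, 1, 1); releases (0, 2, 0, 2), pool now (1, 2, 1, 3)
  J4: need (0, 1, 0, 3) fits (1, 2, 1, 3); releases (2, 0, 1, 3), pool now (3, 2, 2, 6)
  J8: need (3, 1, 2, 2) fits (3, 2, 2, 6); releases (2, 0, 0, 2), pool now (5, 2, 2, 8)
  J5: need (4, 1, 2, 0) fits (5, 2, 2, 8); releases (0, 2, 2, 0), pool now (5, 4, 4, 8)
  J7: need (4, 2, 3, 5) fits (5, 4, 4, 8); releases (1, 1, 0, 0), pool now (6, 5, 4, 8)
None of the blocked processes ever fits:
  blocked: J9 wants (1, 6, 4, 5), pool (6, 5, 4, 8) — not enough R3
  blocked: J6 wants (0, 6, 1, 2), pool (6, 5, 4, 8) — not enough R3


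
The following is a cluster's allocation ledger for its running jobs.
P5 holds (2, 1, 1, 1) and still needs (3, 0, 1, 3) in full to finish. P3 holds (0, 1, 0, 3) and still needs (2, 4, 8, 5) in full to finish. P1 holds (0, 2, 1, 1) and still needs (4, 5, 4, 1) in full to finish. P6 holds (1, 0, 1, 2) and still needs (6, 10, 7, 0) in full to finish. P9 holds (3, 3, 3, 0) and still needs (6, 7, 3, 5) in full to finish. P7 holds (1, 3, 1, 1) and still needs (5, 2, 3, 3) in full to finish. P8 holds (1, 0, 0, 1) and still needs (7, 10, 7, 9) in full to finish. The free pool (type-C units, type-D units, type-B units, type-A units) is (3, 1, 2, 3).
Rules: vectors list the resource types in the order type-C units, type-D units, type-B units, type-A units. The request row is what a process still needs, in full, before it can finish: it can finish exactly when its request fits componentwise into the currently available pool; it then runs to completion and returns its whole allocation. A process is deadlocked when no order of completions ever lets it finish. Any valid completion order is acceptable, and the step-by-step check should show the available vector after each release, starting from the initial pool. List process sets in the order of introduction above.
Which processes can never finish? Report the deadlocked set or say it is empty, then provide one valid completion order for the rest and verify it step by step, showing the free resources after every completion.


No process is deadlocked.
Key observation: no deadlock: P5 fits now, and the freed resources carry the rest through.
The rest can finish in the order P5, P7, P1, P9, P6, P3, P8. Verifying each step:
  pool = (3, 1, 2, 3)
  P5 needs (3, 0, 1, 3) <= (3, 1, 2, 3) -> finishes; pool += (2, 1, 1, 1) = (5, 2, 3, 4)
  P7 needs (5, 2, 3, 3) <= (5, 2, 3, 4) -> finishes; pool += (1, 3, 1, 1) = (6, 5, 4, 5)
  P1 needs (4, 5, 4, 1) <= (6, 5, 4, 5) -> finishes; pool += (0, 2, 1, 1) = (6, 7, 5, 6)
  P9 needs (6, 7, 3, 5) <= (6, 7, 5, 6) -> finishes; pool += (3, 3, 3, 0) = (9, 10, 8, 6)
  P6 needs (6, 10, 7, 0) <= (9, 10, 8, 6) -> finishes; pool += (1, 0, 1, 2) = (10, 10, 9, 8)
  P3 needs (2, 4, 8, 5) <= (10, 10, 9, 8) -> finishes; pool += (0, 1, 0, 3) = (10, 11, 9, 11)
  P8 needs (7, 10, 7, 9) <= (10, 11, 9, 11) -> finishes; pool += (1, 0, 0, 1) = (11, 11, 9, 12)


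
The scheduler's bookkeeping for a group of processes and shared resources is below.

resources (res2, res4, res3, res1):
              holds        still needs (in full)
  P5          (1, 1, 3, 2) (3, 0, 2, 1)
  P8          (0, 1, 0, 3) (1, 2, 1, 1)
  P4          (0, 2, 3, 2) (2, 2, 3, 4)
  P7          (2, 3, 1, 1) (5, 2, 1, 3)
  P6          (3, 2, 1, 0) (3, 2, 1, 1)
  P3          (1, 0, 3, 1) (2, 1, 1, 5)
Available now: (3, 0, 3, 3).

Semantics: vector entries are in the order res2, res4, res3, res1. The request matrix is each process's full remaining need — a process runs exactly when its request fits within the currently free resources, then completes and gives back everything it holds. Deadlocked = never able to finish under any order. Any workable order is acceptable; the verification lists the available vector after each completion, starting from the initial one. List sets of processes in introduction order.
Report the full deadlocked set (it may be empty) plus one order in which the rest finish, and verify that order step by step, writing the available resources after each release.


Deadlocked set: P8, P4, P7 and P6.
Key observation: even finishing P5, P3 leaves just (5, 1, 9, 6) free — too little res4 for any of the remaining processes.
One completion order for the rest: P5, P3. Check, step by step:
  pool = (3, 0, 3, 3)
  run P5 (needs (3, 0, 2, 1), free (3, 0, 3, 3)); after release of (1, 1, 3, 2) the pool is (4, 1, 6, 5)
  run P3 (needs (2, 1, 1, 5), free (4, 1, 6, 5)); after release of (1, 0, 3, 1) the pool is (5, 1, 9, 6)
The blocked processes can never fit:
  P8 cannot run: need (1, 2, 1, 1) vs free (5, 1, 9, 6) (insufficient res4)
  P4 cannot run: need (2, 2, 3, 4) vs free (5, 1, 9, 6) (insufficient res4)
  P7 cannot run: need (5, 2, 1, 3) vs free (5, 1, 9, 6) (insufficient res4)
  P6 cannot run: need (3, 2, 1, 1) vs free (5, 1, 9, 6) (insufficient res4)


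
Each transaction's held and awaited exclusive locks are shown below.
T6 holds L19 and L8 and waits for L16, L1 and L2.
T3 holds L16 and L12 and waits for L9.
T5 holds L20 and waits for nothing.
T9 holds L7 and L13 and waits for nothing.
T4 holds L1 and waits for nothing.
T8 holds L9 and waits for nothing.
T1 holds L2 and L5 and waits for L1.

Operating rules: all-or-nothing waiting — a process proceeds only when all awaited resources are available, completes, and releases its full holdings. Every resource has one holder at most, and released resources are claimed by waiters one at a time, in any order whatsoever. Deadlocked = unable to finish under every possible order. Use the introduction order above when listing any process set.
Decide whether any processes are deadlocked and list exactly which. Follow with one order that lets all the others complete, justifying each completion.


Nothing here is deadlocked.
Key observation: although several processes wait, no cycle exists — each chain bottoms out at a free runner.
The rest can finish in the order T8, T3, T4, T1, T9, T5, T6.
Step-by-step check:
  T8: no waits; runs immediately, freeing L9
  T3: everything it awaited (L9) is free; runs, freeing L16 and L12
  T4: no waits; runs immediately, freeing L1
  T1: everything it awaited (L1) is free; runs, freeing L2 and L5
  T9: no waits; runs immediately, freeing L7 and L13
  T5: no waits; runs immediately, freeing L20
  T6: everything it awaited (L16, L1 and L2) is free; runs, freeing L19 and L8


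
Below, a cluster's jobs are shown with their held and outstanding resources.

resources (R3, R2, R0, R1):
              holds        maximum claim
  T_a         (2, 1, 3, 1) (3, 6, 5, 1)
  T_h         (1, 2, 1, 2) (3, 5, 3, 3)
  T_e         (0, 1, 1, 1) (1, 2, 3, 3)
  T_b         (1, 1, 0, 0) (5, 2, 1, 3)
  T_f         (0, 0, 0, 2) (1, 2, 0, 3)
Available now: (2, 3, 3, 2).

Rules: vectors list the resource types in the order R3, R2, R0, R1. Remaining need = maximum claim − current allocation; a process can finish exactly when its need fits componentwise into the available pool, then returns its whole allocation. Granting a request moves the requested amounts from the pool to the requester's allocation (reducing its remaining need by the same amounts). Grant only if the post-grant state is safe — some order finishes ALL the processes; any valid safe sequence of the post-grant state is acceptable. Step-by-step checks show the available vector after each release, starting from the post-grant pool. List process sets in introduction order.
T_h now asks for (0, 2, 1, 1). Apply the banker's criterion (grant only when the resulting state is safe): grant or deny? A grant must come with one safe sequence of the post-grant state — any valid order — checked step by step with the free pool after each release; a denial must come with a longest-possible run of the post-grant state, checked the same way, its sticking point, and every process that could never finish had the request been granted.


GRANT. The post-grant state is safe; one safe sequence: T_h, T_e, T_f, T_a, T_b.
Key observation: even at the reduced pool (2, 1, 2, 1), T_h fits immediately, so safety survives the grant.
Step-by-step check of the post-grant state:
  pool = (2, 1, 2, 1)
  run T_h (needs (2, 1, 1, 0), free (2, 1, 2, 1)); after release of (1, 4, 2, 3) the pool is (3, 5, 4, 4)
  run T_e (needs (1, 1, 2, 2), free (3, 5, 4, 4)); after release of (0, 1, 1, 1) the pool is (3, 6, 5, 5)
  run T_f (needs (1, 2, 0, 1), free (3, 6, 5, 5)); after release of (0, 0, 0, 2) the pool is (3, 6, 5, 7)
  run T_a (needs (1, 5, 2, 0), free (3, 6, 5, 7)); after release of (2, 1, 3, 1) the pool is (5, 7, 8, 8)
  run T_b (needs (4, 1, 1, 3), free (5, 7, 8, 8)); after release of (1, 1, 0, 0) the pool is (6, 8, 8, 8)


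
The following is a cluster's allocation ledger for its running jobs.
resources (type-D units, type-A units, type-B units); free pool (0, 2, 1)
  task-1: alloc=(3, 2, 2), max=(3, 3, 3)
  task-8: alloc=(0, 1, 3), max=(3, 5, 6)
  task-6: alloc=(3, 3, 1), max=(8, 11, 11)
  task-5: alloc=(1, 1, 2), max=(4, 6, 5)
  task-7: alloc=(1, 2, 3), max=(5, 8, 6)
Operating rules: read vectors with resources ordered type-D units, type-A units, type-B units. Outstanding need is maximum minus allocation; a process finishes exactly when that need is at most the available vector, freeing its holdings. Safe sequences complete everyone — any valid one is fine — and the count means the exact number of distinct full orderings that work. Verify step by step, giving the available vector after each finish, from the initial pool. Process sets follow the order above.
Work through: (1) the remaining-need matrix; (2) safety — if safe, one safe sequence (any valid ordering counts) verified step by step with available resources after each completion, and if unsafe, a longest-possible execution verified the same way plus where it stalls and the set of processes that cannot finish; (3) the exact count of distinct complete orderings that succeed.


(1) Remaining need (order type-D units, type-A units, type-B units):
  task-1: (0, 1, 1)
  task-8: (3, 4, 3)
  task-6: (5, 8, 10)
  task-5: (3, 5, 3)
  task-7: (4, 6, 3)
(2) SAFE, for example via the order task-1, task-8, task-5, task-7, task-6.
Key observation: task-1 marks the first exact bind of the order: its need (0, 1, 1) fits the free (0, 2, 1) with zero slack on a requested resource.
Check, step by step:
  pool = (0, 2, 1)
  task-1 needs (0, 1, 1) <= (0, 2, 1) -> finishes; pool += (3, 2, 2) = (3, 4, 3)
  task-8 needs (3, 4, 3) <= (3, 4, 3) -> finishes; pool += (0, 1, 3) = (3, 5, 6)
  task-5 needs (3, 5, 3) <= (3, 5, 6) -> finishes; pool += (1, 1, 2) = (4, 6, 8)
  task-7 needs (4, 6, 3) <= (4, 6, 8) -> finishes; pool += (1, 2, 3) = (5, 8, 11)
  task-6 needs (5, 8, 10) <= (5, 8, 11) -> finishes; pool += (3, 3, 1) = (8, 11, 12)
(3) Precisely 1 of the possible complete orderings is a safe sequence.


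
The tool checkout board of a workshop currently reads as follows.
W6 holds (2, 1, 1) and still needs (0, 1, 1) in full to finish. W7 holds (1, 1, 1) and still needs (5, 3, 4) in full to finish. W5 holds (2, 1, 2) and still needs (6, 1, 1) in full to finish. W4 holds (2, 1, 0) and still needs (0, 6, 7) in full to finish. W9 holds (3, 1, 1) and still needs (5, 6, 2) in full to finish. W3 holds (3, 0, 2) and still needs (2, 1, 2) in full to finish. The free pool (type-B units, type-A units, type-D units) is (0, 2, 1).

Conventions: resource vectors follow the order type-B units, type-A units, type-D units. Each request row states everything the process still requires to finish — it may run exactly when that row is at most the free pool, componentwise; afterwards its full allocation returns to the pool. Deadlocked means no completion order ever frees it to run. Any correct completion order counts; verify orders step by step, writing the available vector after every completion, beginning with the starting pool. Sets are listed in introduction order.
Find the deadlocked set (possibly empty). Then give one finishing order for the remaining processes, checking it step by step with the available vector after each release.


The deadlocked set is W4 and W9.
Key observation: the wall is type-A units: completing W6, W3, W7, W5 brings the pool only to (8, 5, 7), and all the rest need more.
One completion order for the rest: W6, W3, W7, W5. Step-by-step check:
  pool = (0, 2, 1)
  run W6 (needs (0, 1, 1), free (0, 2, 1)); after release of (2, 1, 1) the pool is (2, 3, 2)
  run W3 (needs (2, 1, 2), free (2, 3, 2)); after release of (3, 0, 2) the pool is (5, 3, 4)
  run W7 (needs (5, 3, 4), free (5, 3, 4)); after release of (1, 1, 1) the pool is (6, 4, 5)
  run W5 (needs (6, 1, 1), free (6, 4, 5)); after release of (2, 1, 2) the pool is (8, 5, 7)
None of the blocked processes ever fits:
  W4 cannot run: need (0, 6, 7) vs free (8, 5, 7) (insufficient type-A units)
  W9 cannot run: need (5, 6, 2) vs free (8, 5, 7) (insufficient type-A units)


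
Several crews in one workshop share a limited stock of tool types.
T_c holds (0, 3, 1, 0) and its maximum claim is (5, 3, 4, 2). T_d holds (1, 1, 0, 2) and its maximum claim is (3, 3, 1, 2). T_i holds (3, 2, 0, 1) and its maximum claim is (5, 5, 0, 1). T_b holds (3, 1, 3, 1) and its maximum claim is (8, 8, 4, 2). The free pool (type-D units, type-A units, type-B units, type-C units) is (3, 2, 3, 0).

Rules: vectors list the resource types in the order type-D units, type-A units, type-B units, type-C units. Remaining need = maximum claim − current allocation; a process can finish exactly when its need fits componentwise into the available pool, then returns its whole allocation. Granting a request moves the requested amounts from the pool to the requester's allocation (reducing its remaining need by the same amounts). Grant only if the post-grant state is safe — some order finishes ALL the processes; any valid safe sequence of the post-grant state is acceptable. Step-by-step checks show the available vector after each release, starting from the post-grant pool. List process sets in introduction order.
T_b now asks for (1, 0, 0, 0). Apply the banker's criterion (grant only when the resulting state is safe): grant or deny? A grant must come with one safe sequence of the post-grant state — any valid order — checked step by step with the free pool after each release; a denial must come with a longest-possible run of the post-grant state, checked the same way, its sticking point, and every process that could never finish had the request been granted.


GRANT. The post-grant state is safe; one safe sequence: T_d, T_i, T_c, T_b.
Key observation: post-grant, (2, 2, 3, 0) remains, and an order beginning with T_d completes everyone.
Verifying the post-grant state step by step:
  pool = (2, 2, 3, 0)
  T_d needs (2, 2, 1, 0) <= (2, 2, 3, 0) -> finishes; pool += (1, 1, 0, 2) = (3, 3, 3, 2)
  T_i needs (2, 3, 0, 0) <= (3, 3, 3, 2) -> finishes; pool += (3, 2, 0, 1) = (6, 5, 3, 3)
  T_c needs (5, 0, 3, 2) <= (6, 5, 3, 3) -> finishes; pool += (0, 3, 1, 0) = (6, 8, 4, 3)
  T_b needs (4, 7, 1, 1) <= (6, 8, 4, 3) -> finishes; pool += (4, 1, 3, 1) = (10, 9, 7, 4)


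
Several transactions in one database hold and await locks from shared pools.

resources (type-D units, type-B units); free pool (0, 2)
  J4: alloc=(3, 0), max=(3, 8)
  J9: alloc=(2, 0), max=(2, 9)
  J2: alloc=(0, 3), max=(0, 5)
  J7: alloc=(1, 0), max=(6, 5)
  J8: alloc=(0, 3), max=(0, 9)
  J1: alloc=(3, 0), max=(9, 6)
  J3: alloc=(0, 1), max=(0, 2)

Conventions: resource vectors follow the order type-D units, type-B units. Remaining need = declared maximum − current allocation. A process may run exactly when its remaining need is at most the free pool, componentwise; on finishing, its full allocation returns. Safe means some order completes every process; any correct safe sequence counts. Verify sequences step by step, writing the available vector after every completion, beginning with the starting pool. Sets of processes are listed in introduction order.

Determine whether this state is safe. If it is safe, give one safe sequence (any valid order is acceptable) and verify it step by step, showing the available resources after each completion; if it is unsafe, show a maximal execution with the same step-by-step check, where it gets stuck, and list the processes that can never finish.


SAFE — a valid safe sequence is J3, J2, J8, J4, J9, J7, J1.
Key observation: reading the order forward, J8 is the first process whose need (0, 6) meets the free pool (0, 6) exactly on a resource it requests.
Step-by-step check:
  pool = (0, 2)
  J3: need (0, 1) fits (0, 2); releases (0, 1), pool now (0, 3)
  J2: need (0, 2) fits (0, 3); releases (0, 3), pool now (0, 6)
  J8: need (0, 6) fits (0, 6); releases (0, 3), pool now (0, 9)
  J4: need (0, 8) fits (0, 9); releases (3, 0), pool now (3, 9)
  J9: need (0, 9) fits (3, 9); releases (2, 0), pool now (5, 9)
  J7: need (5, 5) fits (5, 9); releases (1, 0), pool now (6, 9)
  J1: need (6, 6) fits (6, 9); releases (3, 0), pool now (9, 9)


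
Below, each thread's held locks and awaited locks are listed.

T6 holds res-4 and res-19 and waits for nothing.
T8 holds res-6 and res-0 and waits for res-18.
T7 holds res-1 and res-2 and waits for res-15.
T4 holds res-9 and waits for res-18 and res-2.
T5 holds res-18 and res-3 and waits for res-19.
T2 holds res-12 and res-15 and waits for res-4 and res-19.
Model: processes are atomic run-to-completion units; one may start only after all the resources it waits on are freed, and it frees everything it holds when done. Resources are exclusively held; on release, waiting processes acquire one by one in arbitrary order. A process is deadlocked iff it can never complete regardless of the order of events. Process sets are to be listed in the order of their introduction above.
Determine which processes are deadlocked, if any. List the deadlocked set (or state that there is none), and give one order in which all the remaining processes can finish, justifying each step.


The deadlocked set is empty.
Key observation: the waits form no ring: some process can always run, and its releases unblock the others one by one.
One completion order for the rest: T6, T2, T7, T5, T4, T8.
Step-by-step check:
  T6: no waits; runs immediately, freeing res-4 and res-19
  T2 waits on res-4 and res-19 — all released -> runs and releases res-12 and res-15
  T7 waits on res-15 — all released -> runs and releases res-1 and res-2
  T5 waits on res-19 — all released -> runs and releases res-18 and res-3
  T4 waits on res-18 and res-2 — all released -> runs and releases res-9
  T8 waits on res-18 — all released -> runs and releases res-6 and res-0
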